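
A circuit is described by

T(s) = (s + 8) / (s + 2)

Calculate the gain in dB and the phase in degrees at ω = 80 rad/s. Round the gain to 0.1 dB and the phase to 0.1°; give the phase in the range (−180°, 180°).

0.0 dB, -4.3°

Substitute s = j80:
Numerator: (j80) + 8 = 8 + j80
Denominator: (j80) + 2 = 2 + j80
|N| = √(8² + 80²) ≈ 80.399, ∠N ≈ 84.29°
|D| = √(2² + 80²) ≈ 80.025, ∠D ≈ 88.57°
|T| = 80.399 / 80.025 ≈ 1.0047
Gain = 20 log₁₀(1.0047) ≈ 0.04 dB
∠T = 84.29° − 88.57° = -4.28°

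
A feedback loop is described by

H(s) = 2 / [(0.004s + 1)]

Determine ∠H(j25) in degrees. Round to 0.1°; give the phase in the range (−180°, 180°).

-5.7°

At ω = 25 rad/s:
pole (1 + j25·0.004) = 1 + j0.1 → |·| ≈ 1.005, ∠ ≈ 5.71°
∠H = (0°) − (5.71°) = -5.71°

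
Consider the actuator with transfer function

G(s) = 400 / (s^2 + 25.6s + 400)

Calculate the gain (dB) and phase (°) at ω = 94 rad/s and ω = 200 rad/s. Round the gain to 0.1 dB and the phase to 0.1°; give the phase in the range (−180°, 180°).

ω = 94: -26.8 dB, -164.1°; ω = 200: -40.0 dB, -172.6°

At s = jω = j94:
quadratic: (j94)² + 25.6·j94 + 400 = -8436 + j2406.4 → |·| ≈ 8772.5, ∠ ≈ 164.08°
|G| = 400 / 8772.5 ≈ 0.045597
Gain = 20 log₁₀(0.045597) ≈ -26.82 dB
∠G = 0.00° − 164.08° = -164.08°

At s = jω = j200:
quadratic: (j200)² + 25.6·j200 + 400 = -39600 + j5120 → |·| ≈ 39930, ∠ ≈ 172.63°
|G| = 400 / 39930 ≈ 0.010018
Gain = 20 log₁₀(0.010018) ≈ -39.98 dB
∠G = 0.00° − 172.63° = -172.63°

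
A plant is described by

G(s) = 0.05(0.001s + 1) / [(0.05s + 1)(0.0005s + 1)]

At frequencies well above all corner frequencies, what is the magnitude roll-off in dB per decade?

-20 dB/decade

Each pole contributes −20 dB/decade at high frequency; each zero contributes +20 dB/decade.
Net: 1 zero(s) − 2 pole(s) → -20 dB/decade.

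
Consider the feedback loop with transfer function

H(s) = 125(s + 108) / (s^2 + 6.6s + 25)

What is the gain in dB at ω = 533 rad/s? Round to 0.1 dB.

At s = jω = j533:
zero (s+108): 108 + j533 → |·| = √(108²+533²) = √295753 ≈ 543.83, ∠ = arctan(533/108) ≈ 78.55°
quadratic: (j533)² + 6.6·j533 + 25 = -284064 + j3517.8 → |·| ≈ 2.8409e+05, ∠ ≈ 179.29°
|H| = 125 · 543.83 / 2.8409e+05 ≈ 0.23929
Gain = 20 log₁₀(0.23929) ≈ -12.42 dB

-12.4 dB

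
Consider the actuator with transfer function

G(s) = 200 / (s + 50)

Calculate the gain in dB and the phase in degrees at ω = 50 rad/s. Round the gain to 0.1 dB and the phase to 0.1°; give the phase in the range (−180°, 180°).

9.0 dB, -45.0°

At s = jω = j50:
pole (s+50): 50 + j50 → |·| = √(50²+50²) = √5000 ≈ 70.711, ∠ = arctan(50/50) ≈ 45.00°
|G| = 200 / 70.711 ≈ 2.8284
Gain = 20 log₁₀(2.8284) ≈ 9.03 dB
∠G = 0.00° − 45.00° = -45.00°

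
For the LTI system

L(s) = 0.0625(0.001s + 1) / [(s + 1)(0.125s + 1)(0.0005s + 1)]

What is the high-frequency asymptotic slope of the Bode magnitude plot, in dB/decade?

-40 dB/decade

Each pole contributes −20 dB/decade at high frequency; each zero contributes +20 dB/decade.
Net: 1 zero(s) − 3 pole(s) → -40 dB/decade.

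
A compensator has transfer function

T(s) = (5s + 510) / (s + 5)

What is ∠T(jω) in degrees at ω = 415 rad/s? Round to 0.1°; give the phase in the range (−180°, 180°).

-13.1°

Substitute s = j415:
Numerator: 5(j415) + 510 = 510 + j2075
Denominator: (j415) + 5 = 5 + j415
|N| = √(510² + 2075²) ≈ 2136.8, ∠N ≈ 76.19°
|D| = √(5² + 415²) ≈ 415.03, ∠D ≈ 89.31°
∠T = 76.19° − 89.31° = -13.12°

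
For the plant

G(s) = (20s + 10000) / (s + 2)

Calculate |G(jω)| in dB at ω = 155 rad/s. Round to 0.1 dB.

Substitute s = j155:
Numerator: 20(j155) + 10000 = 10000 + j3100
Denominator: (j155) + 2 = 2 + j155
|N| = √(10000² + 3100²) ≈ 10469, ∠N ≈ 17.22°
|D| = √(2² + 155²) ≈ 155.01, ∠D ≈ 89.26°
|G| = 10469 / 155.01 ≈ 67.538
Gain = 20 log₁₀(67.538) ≈ 36.59 dB

36.6 dB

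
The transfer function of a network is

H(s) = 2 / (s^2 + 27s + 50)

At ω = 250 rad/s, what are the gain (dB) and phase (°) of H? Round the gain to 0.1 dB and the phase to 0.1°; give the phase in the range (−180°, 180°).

-89.9 dB, -173.8°

Substitute s = j250:
Numerator: 2 = 2 + j0
Denominator: (j250)^2 + 27(j250) + 50 = -62450 + j6750
|N| = √(2² + 0²) ≈ 2, ∠N ≈ 0.00°
|D| = √(62450² + 6750²) ≈ 62814, ∠D ≈ 173.83°
|H| = 2 / 62814 ≈ 3.184e-05
Gain = 20 log₁₀(3.184e-05) ≈ -89.94 dB
∠H = 0.00° − 173.83° = -173.83°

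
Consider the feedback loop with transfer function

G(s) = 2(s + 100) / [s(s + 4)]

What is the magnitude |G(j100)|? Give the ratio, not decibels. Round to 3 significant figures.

At s = jω = j100:
zero (s+100): 100 + j100 → |·| = √(100²+100²) = √20000 ≈ 141.42, ∠ = arctan(100/100) ≈ 45.00°
pole (s+4): 4 + j100 → |·| = √(4²+100²) = √10016 ≈ 100.08, ∠ = arctan(100/4) ≈ 87.71°
pole at origin: |s| = 100, ∠ = 90.00° (in denominator)
|G| = 2 · 141.42 / 10008 ≈ 0.028261

0.0283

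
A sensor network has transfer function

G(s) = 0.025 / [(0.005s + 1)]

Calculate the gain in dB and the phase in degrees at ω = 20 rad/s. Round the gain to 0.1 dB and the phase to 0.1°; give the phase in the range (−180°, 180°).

-32.1 dB, -5.7°

At ω = 20 rad/s:
pole (1 + j20·0.005) = 1 + j0.1 → |·| ≈ 1.005, ∠ ≈ 5.71°
|G| = 0.025 · 1 / (1.005) ≈ 0.024876
Gain = 20 log₁₀(0.024876) ≈ -32.08 dB
∠G = (0°) − (5.71°) = -5.71°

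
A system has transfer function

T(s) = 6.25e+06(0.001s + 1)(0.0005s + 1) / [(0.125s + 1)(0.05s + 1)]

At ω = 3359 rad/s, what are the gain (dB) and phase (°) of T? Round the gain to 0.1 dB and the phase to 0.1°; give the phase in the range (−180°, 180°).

55.7 dB, -46.9°

At ω = 3359 rad/s:
zero (1 + j3359·0.001) = 1 + j3.359 → |·| ≈ 3.5047, ∠ ≈ 73.42°
zero (1 + j3359·0.0005) = 1 + j1.6795 → |·| ≈ 1.9547, ∠ ≈ 59.23°
pole (1 + j3359·0.125) = 1 + j419.875 → |·| ≈ 419.88, ∠ ≈ 89.86°
pole (1 + j3359·0.05) = 1 + j167.95 → |·| ≈ 167.95, ∠ ≈ 89.66°
|T| = 6.25e+06 · 3.5047 · 1.9547 / (419.88 · 167.95) ≈ 607.16
Gain = 20 log₁₀(607.16) ≈ 55.67 dB
∠T = (73.42° + 59.23°) − (89.86° + 89.66°) = -46.87°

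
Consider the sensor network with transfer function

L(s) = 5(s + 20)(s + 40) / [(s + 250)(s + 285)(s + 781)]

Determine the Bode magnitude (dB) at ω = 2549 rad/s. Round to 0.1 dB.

-54.6 dB

At s = jω = j2549:
zero (s+20): 20 + j2549 → |·| = √(20²+2549²) = √6497801 ≈ 2549.1, ∠ = arctan(2549/20) ≈ 89.55°
zero (s+40): 40 + j2549 → |·| = √(40²+2549²) = √6499001 ≈ 2549.3, ∠ = arctan(2549/40) ≈ 89.10°
pole (s+250): 250 + j2549 → |·| = √(250²+2549²) = √6559901 ≈ 2561.2, ∠ = arctan(2549/250) ≈ 84.40°
pole (s+285): 285 + j2549 → |·| = √(285²+2549²) = √6578626 ≈ 2564.9, ∠ = arctan(2549/285) ≈ 83.62°
pole (s+781): 781 + j2549 → |·| = √(781²+2549²) = √7107362 ≈ 2666, ∠ = arctan(2549/781) ≈ 72.97°
|L| = 5 · 6.4984e+06 / 1.7514e+10 ≈ 0.0018552
Gain = 20 log₁₀(0.0018552) ≈ -54.63 dB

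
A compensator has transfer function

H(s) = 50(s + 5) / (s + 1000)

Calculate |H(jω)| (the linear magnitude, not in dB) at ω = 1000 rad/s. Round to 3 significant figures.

35.4

At s = jω = j1000:
zero (s+5): 5 + j1000 → |·| = √(5²+1000²) = √1000025 ≈ 1000, ∠ = arctan(1000/5) ≈ 89.71°
pole (s+1000): 1000 + j1000 → |·| = √(1000²+1000²) = √2000000 ≈ 1414.2, ∠ = arctan(1000/1000) ≈ 45.00°
|H| = 50 · 1000 / 1414.2 ≈ 35.356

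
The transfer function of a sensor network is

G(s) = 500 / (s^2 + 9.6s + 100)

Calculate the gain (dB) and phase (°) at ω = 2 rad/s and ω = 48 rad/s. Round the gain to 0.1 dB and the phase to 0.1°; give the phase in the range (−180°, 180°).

ω = 2: 14.2 dB, -11.3°; ω = 48: -13.1 dB, -168.2°

At s = jω = j2:
quadratic: (j2)² + 9.6·j2 + 100 = 96 + j19.2 → |·| ≈ 97.901, ∠ ≈ 11.31°
|G| = 500 / 97.901 ≈ 5.1072
Gain = 20 log₁₀(5.1072) ≈ 14.16 dB
∠G = 0.00° − 11.31° = -11.31°

At s = jω = j48:
quadratic: (j48)² + 9.6·j48 + 100 = -2204 + j460.8 → |·| ≈ 2251.7, ∠ ≈ 168.19°
|G| = 500 / 2251.7 ≈ 0.22205
Gain = 20 log₁₀(0.22205) ≈ -13.07 dB
∠G = 0.00° − 168.19° = -168.19°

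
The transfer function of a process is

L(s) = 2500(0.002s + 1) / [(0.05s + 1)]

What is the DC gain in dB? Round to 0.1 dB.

68.0 dB

L(0) = 2500 · 1 / 1 = 2500
20 log₁₀(2500) ≈ 67.96 dB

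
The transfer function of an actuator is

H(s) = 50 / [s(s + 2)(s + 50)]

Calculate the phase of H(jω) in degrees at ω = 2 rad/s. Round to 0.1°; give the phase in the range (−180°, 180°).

At s = jω = j2:
pole (s+2): 2 + j2 → |·| = √(2²+2²) = √8 ≈ 2.8284, ∠ = arctan(2/2) ≈ 45.00°
pole (s+50): 50 + j2 → |·| = √(50²+2²) = √2504 ≈ 50.04, ∠ = arctan(2/50) ≈ 2.29°
pole at origin: |s| = 2, ∠ = 90.00° (in denominator)
∠H = 0.00° − 137.29° = -137.29°

-137.3°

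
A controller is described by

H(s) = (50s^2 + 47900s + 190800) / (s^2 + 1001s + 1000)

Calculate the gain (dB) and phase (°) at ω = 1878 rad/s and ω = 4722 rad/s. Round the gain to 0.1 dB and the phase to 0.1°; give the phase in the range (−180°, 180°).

ω = 1878: 33.9 dB, 1.0°; ω = 4722: 34.0 dB, 0.5°

Substitute s = j1878:
Numerator: 50(j1878)^2 + 47900(j1878) + 190800 = -176153400 + j89956200
Denominator: (j1878)^2 + 1001(j1878) + 1000 = -3525884 + j1879878
|N| = √(176153400² + 89956200²) ≈ 1.9779e+08, ∠N ≈ 152.95°
|D| = √(3525884² + 1879878²) ≈ 3.9957e+06, ∠D ≈ 151.94°
|H| = 1.9779e+08 / 3.9957e+06 ≈ 49.501
Gain = 20 log₁₀(49.501) ≈ 33.89 dB
∠H = 152.95° − 151.94° = 1.01°

Substitute s = j4722:
Numerator: 50(j4722)^2 + 47900(j4722) + 190800 = -1114673400 + j226183800
Denominator: (j4722)^2 + 1001(j4722) + 1000 = -22296284 + j4726722
|N| = √(1114673400² + 226183800²) ≈ 1.1374e+09, ∠N ≈ 168.53°
|D| = √(22296284² + 4726722²) ≈ 2.2792e+07, ∠D ≈ 168.03°
|H| = 1.1374e+09 / 2.2792e+07 ≈ 49.903
Gain = 20 log₁₀(49.903) ≈ 33.96 dB
∠H = 168.53° − 168.03° = 0.50°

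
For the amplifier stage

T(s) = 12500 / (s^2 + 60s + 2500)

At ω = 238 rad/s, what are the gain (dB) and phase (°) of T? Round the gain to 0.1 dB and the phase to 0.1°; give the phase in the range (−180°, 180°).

At s = jω = j238:
quadratic: (j238)² + 60·j238 + 2500 = -54144 + j14280 → |·| ≈ 55995, ∠ ≈ 165.23°
|T| = 12500 / 55995 ≈ 0.22323
Gain = 20 log₁₀(0.22323) ≈ -13.02 dB
∠T = 0.00° − 165.23° = -165.23°

-13.0 dB, -165.2°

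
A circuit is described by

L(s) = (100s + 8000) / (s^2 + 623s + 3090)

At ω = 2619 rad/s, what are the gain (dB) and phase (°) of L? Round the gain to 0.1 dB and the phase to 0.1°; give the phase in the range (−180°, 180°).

Substitute s = j2619:
Numerator: 100(j2619) + 8000 = 8000 + j261900
Denominator: (j2619)^2 + 623(j2619) + 3090 = -6856071 + j1631637
|N| = √(8000² + 261900²) ≈ 2.6202e+05, ∠N ≈ 88.25°
|D| = √(6856071² + 1631637²) ≈ 7.0475e+06, ∠D ≈ 166.61°
|L| = 2.6202e+05 / 7.0475e+06 ≈ 0.037179
Gain = 20 log₁₀(0.037179) ≈ -28.59 dB
∠L = 88.25° − 166.61° = -78.36°

-28.6 dB, -78.4°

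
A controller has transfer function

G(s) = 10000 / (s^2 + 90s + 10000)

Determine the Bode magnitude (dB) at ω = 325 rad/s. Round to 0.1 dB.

-20.0 dB

At s = jω = j325:
quadratic: (j325)² + 90·j325 + 10000 = -95625 + j29250 → |·| ≈ 99999, ∠ ≈ 162.99°
|G| = 10000 / 99999 ≈ 0.1
Gain = 20 log₁₀(0.1) ≈ -20.00 dB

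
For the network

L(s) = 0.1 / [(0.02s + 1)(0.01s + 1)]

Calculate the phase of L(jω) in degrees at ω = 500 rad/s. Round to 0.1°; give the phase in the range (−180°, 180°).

-163.0°

At ω = 500 rad/s:
pole (1 + j500·0.02) = 1 + j10 → |·| ≈ 10.05, ∠ ≈ 84.29°
pole (1 + j500·0.01) = 1 + j5 → |·| ≈ 5.099, ∠ ≈ 78.69°
∠L = (0°) − (84.29° + 78.69°) = -162.98°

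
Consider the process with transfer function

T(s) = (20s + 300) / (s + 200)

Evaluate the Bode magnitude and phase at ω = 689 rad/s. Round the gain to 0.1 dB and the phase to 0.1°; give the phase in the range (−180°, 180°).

Substitute s = j689:
Numerator: 20(j689) + 300 = 300 + j13780
Denominator: (j689) + 200 = 200 + j689
|N| = √(300² + 13780²) ≈ 13783, ∠N ≈ 88.75°
|D| = √(200² + 689²) ≈ 717.44, ∠D ≈ 73.81°
|T| = 13783 / 717.44 ≈ 19.211
Gain = 20 log₁₀(19.211) ≈ 25.67 dB
∠T = 88.75° − 73.81° = 14.94°

25.7 dB, 14.9°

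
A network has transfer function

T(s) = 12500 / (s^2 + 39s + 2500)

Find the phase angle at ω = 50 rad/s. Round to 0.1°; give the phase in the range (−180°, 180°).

At s = jω = j50:
quadratic: (j50)² + 39·j50 + 2500 = 0 + j1950 → |·| ≈ 1950, ∠ ≈ 90.00°
∠T = 0.00° − 90.00° = -90.00°

-90.0°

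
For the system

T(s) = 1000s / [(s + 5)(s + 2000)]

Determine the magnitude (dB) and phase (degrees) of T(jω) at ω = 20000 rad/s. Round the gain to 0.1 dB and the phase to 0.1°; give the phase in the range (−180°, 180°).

At s = jω = j20000:
zero at origin: s = j20000 → |·| = 20000, ∠ = 90.00°
pole (s+5): 5 + j20000 → |·| = √(5²+20000²) = √400000025 ≈ 20000, ∠ = arctan(20000/5) ≈ 89.99°
pole (s+2000): 2000 + j20000 → |·| = √(2000²+20000²) = √404000000 ≈ 20100, ∠ = arctan(20000/2000) ≈ 84.29°
|T| = 1000 · 20000 / 4.02e+08 ≈ 0.049751
Gain = 20 log₁₀(0.049751) ≈ -26.06 dB
∠T = 90.00° − 174.28° = -84.28°

-26.1 dB, -84.3°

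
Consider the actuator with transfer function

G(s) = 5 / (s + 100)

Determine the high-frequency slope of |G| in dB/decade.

Each pole contributes −20 dB/decade at high frequency; each zero contributes +20 dB/decade.
Net: 0 zero(s) − 1 pole(s) → -20 dB/decade.

-20 dB/decade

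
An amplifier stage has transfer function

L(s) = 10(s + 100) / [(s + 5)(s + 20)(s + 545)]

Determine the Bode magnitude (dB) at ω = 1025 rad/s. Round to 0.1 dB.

At s = jω = j1025:
zero (s+100): 100 + j1025 → |·| = √(100²+1025²) = √1060625 ≈ 1029.9, ∠ = arctan(1025/100) ≈ 84.43°
pole (s+5): 5 + j1025 → |·| = √(5²+1025²) = √1050650 ≈ 1025, ∠ = arctan(1025/5) ≈ 89.72°
pole (s+20): 20 + j1025 → |·| = √(20²+1025²) = √1051025 ≈ 1025.2, ∠ = arctan(1025/20) ≈ 88.88°
pole (s+545): 545 + j1025 → |·| = √(545²+1025²) = √1347650 ≈ 1160.9, ∠ = arctan(1025/545) ≈ 62.00°
|L| = 10 · 1029.9 / 1.2199e+09 ≈ 8.4425e-06
Gain = 20 log₁₀(8.4425e-06) ≈ -101.47 dB

-101.5 dB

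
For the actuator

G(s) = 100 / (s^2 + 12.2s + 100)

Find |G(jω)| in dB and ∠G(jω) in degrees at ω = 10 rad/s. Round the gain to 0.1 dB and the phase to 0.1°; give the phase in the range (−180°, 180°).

At s = jω = j10:
quadratic: (j10)² + 12.2·j10 + 100 = 0 + j122 → |·| ≈ 122, ∠ ≈ 90.00°
|G| = 100 / 122 ≈ 0.81967
Gain = 20 log₁₀(0.81967) ≈ -1.73 dB
∠G = 0.00° − 90.00° = -90.00°

-1.7 dB, -90.0°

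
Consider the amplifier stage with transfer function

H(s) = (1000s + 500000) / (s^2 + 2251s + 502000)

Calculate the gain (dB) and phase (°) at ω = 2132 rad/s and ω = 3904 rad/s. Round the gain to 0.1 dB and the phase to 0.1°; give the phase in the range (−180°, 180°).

ω = 2132: -9.1 dB, -53.3°; ω = 3904: -12.8 dB, -66.5°

Substitute s = j2132:
Numerator: 1000(j2132) + 500000 = 500000 + j2132000
Denominator: (j2132)^2 + 2251(j2132) + 502000 = -4043424 + j4799132
|N| = √(500000² + 2132000²) ≈ 2.1898e+06, ∠N ≈ 76.80°
|D| = √(4043424² + 4799132²) ≈ 6.2754e+06, ∠D ≈ 130.12°
|H| = 2.1898e+06 / 6.2754e+06 ≈ 0.34895
Gain = 20 log₁₀(0.34895) ≈ -9.14 dB
∠H = 76.80° − 130.12° = -53.32°

Substitute s = j3904:
Numerator: 1000(j3904) + 500000 = 500000 + j3904000
Denominator: (j3904)^2 + 2251(j3904) + 502000 = -14739216 + j8787904
|N| = √(500000² + 3904000²) ≈ 3.9359e+06, ∠N ≈ 82.70°
|D| = √(14739216² + 8787904²) ≈ 1.716e+07, ∠D ≈ 149.20°
|H| = 3.9359e+06 / 1.716e+07 ≈ 0.22936
Gain = 20 log₁₀(0.22936) ≈ -12.79 dB
∠H = 82.70° − 149.20° = -66.50°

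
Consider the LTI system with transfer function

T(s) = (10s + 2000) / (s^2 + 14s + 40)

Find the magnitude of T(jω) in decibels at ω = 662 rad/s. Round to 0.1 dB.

-36.0 dB

Substitute s = j662:
Numerator: 10(j662) + 2000 = 2000 + j6620
Denominator: (j662)^2 + 14(j662) + 40 = -438204 + j9268
|N| = √(2000² + 6620²) ≈ 6915.5, ∠N ≈ 73.19°
|D| = √(438204² + 9268²) ≈ 4.383e+05, ∠D ≈ 178.79°
|T| = 6915.5 / 4.383e+05 ≈ 0.015778
Gain = 20 log₁₀(0.015778) ≈ -36.04 dB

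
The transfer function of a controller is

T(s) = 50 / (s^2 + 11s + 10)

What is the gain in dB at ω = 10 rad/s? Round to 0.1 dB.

Substitute s = j10:
Numerator: 50 = 50 + j0
Denominator: (j10)^2 + 11(j10) + 10 = -90 + j110
|N| = √(50² + 0²) ≈ 50, ∠N ≈ 0.00°
|D| = √(90² + 110²) ≈ 142.13, ∠D ≈ 129.29°
|T| = 50 / 142.13 ≈ 0.35179
Gain = 20 log₁₀(0.35179) ≈ -9.07 dB

-9.1 dB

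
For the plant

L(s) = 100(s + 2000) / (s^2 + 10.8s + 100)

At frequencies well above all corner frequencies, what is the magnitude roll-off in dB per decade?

-20 dB/decade

Each pole contributes −20 dB/decade at high frequency; each zero contributes +20 dB/decade.
Net: 1 zero(s) − 2 pole(s) → -20 dB/decade.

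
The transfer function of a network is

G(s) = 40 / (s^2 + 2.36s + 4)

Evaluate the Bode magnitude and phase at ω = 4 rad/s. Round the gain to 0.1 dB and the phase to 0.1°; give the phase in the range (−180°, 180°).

At s = jω = j4:
quadratic: (j4)² + 2.36·j4 + 4 = -12 + j9.44 → |·| ≈ 15.268, ∠ ≈ 141.81°
|G| = 40 / 15.268 ≈ 2.6199
Gain = 20 log₁₀(2.6199) ≈ 8.37 dB
∠G = 0.00° − 141.81° = -141.81°

8.4 dB, -141.8°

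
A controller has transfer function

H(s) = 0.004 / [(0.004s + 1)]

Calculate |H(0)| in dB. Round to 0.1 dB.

-48.0 dB

H(0) = 0.004 · 1 / 1 = 0.004
20 log₁₀(0.004) ≈ -47.96 dB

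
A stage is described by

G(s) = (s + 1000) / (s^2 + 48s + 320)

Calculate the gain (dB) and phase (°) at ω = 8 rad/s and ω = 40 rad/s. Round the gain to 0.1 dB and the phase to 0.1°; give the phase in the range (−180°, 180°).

Substitute s = j8:
Numerator: (j8) + 1000 = 1000 + j8
Denominator: (j8)^2 + 48(j8) + 320 = 256 + j384
|N| = √(1000² + 8²) ≈ 1000, ∠N ≈ 0.46°
|D| = √(256² + 384²) ≈ 461.51, ∠D ≈ 56.31°
|G| = 1000 / 461.51 ≈ 2.1668
Gain = 20 log₁₀(2.1668) ≈ 6.72 dB
∠G = 0.46° − 56.31° = -55.85°

Substitute s = j40:
Numerator: (j40) + 1000 = 1000 + j40
Denominator: (j40)^2 + 48(j40) + 320 = -1280 + j1920
|N| = √(1000² + 40²) ≈ 1000.8, ∠N ≈ 2.29°
|D| = √(1280² + 1920²) ≈ 2307.6, ∠D ≈ 123.69°
|G| = 1000.8 / 2307.6 ≈ 0.4337
Gain = 20 log₁₀(0.4337) ≈ -7.26 dB
∠G = 2.29° − 123.69° = -121.40°

ω = 8: 6.7 dB, -55.9°; ω = 40: -7.3 dB, -121.4°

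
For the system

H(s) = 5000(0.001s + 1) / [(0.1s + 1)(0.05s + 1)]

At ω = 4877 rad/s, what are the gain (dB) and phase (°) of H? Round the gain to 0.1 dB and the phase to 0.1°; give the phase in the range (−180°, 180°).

At ω = 4877 rad/s:
zero (1 + j4877·0.001) = 1 + j4.877 → |·| ≈ 4.9785, ∠ ≈ 78.41°
pole (1 + j4877·0.1) = 1 + j487.7 → |·| ≈ 487.7, ∠ ≈ 89.88°
pole (1 + j4877·0.05) = 1 + j243.85 → |·| ≈ 243.85, ∠ ≈ 89.77°
|H| = 5000 · 4.9785 / (487.7 · 243.85) ≈ 0.20931
Gain = 20 log₁₀(0.20931) ≈ -13.58 dB
∠H = (78.41°) − (89.88° + 89.77°) = -101.24°

-13.6 dB, -101.2°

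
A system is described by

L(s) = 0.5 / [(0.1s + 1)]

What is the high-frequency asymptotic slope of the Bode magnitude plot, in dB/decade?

-20 dB/decade

Each pole contributes −20 dB/decade at high frequency; each zero contributes +20 dB/decade.
Net: 0 zero(s) − 1 pole(s) → -20 dB/decade.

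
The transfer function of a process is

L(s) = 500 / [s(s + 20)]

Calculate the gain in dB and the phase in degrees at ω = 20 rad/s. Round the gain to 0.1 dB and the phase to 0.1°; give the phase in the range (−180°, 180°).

-1.1 dB, -135.0°

At s = jω = j20:
pole (s+20): 20 + j20 → |·| = √(20²+20²) = √800 ≈ 28.284, ∠ = arctan(20/20) ≈ 45.00°
pole at origin: |s| = 20, ∠ = 90.00° (in denominator)
|L| = 500 / 565.68 ≈ 0.88389
Gain = 20 log₁₀(0.88389) ≈ -1.07 dB
∠L = 0.00° − 135.00° = -135.00°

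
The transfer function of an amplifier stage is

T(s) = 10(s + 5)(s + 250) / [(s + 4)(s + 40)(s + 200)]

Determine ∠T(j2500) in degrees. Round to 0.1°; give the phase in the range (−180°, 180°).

At s = jω = j2500:
zero (s+5): 5 + j2500 → |·| = √(5²+2500²) = √6250025 ≈ 2500, ∠ = arctan(2500/5) ≈ 89.89°
zero (s+250): 250 + j2500 → |·| = √(250²+2500²) = √6312500 ≈ 2512.5, ∠ = arctan(2500/250) ≈ 84.29°
pole (s+4): 4 + j2500 → |·| = √(4²+2500²) = √6250016 ≈ 2500, ∠ = arctan(2500/4) ≈ 89.91°
pole (s+40): 40 + j2500 → |·| = √(40²+2500²) = √6251600 ≈ 2500.3, ∠ = arctan(2500/40) ≈ 89.08°
pole (s+200): 200 + j2500 → |·| = √(200²+2500²) = √6290000 ≈ 2508, ∠ = arctan(2500/200) ≈ 85.43°
∠T = 174.18° − 264.42° = -90.24°

-90.2°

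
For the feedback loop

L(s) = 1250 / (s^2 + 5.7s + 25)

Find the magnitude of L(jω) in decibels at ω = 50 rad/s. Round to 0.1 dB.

-6.0 dB

At s = jω = j50:
quadratic: (j50)² + 5.7·j50 + 25 = -2475 + j285 → |·| ≈ 2491.4, ∠ ≈ 173.43°
|L| = 1250 / 2491.4 ≈ 0.50173
Gain = 20 log₁₀(0.50173) ≈ -5.99 dB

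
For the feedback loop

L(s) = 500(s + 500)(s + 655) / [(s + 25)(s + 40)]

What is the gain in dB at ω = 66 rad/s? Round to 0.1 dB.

89.7 dB

At s = jω = j66:
zero (s+500): 500 + j66 → |·| = √(500²+66²) = √254356 ≈ 504.34, ∠ = arctan(66/500) ≈ 7.52°
zero (s+655): 655 + j66 → |·| = √(655²+66²) = √433381 ≈ 658.32, ∠ = arctan(66/655) ≈ 5.75°
pole (s+25): 25 + j66 → |·| = √(25²+66²) = √4981 ≈ 70.576, ∠ = arctan(66/25) ≈ 69.25°
pole (s+40): 40 + j66 → |·| = √(40²+66²) = √5956 ≈ 77.175, ∠ = arctan(66/40) ≈ 58.78°
|L| = 500 · 3.3202e+05 / 5446.7 ≈ 30479
Gain = 20 log₁₀(30479) ≈ 89.68 dB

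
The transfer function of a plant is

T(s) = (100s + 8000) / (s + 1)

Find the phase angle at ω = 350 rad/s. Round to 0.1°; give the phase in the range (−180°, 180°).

Substitute s = j350:
Numerator: 100(j350) + 8000 = 8000 + j35000
Denominator: (j350) + 1 = 1 + j350
|N| = √(8000² + 35000²) ≈ 35903, ∠N ≈ 77.12°
|D| = √(1² + 350²) ≈ 350, ∠D ≈ 89.84°
∠T = 77.12° − 89.84° = -12.72°

-12.7°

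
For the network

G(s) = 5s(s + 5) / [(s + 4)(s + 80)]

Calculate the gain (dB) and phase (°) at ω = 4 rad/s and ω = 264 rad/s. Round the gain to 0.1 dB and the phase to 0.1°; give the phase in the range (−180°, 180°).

ω = 4: -11.0 dB, 80.8°; ω = 264: 13.6 dB, 16.6°

At s = jω = j4:
zero (s+5): 5 + j4 → |·| = √(5²+4²) = √41 ≈ 6.4031, ∠ = arctan(4/5) ≈ 38.66°
zero at origin: s = j4 → |·| = 4, ∠ = 90.00°
pole (s+4): 4 + j4 → |·| = √(4²+4²) = √32 ≈ 5.6569, ∠ = arctan(4/4) ≈ 45.00°
pole (s+80): 80 + j4 → |·| = √(80²+4²) = √6416 ≈ 80.1, ∠ = arctan(4/80) ≈ 2.86°
|G| = 5 · 25.612 / 453.12 ≈ 0.28262
Gain = 20 log₁₀(0.28262) ≈ -10.98 dB
∠G = 128.66° − 47.86° = 80.80°

At s = jω = j264:
zero (s+5): 5 + j264 → |·| = √(5²+264²) = √69721 ≈ 264.05, ∠ = arctan(264/5) ≈ 88.91°
zero at origin: s = j264 → |·| = 264, ∠ = 90.00°
pole (s+4): 4 + j264 → |·| = √(4²+264²) = √69712 ≈ 264.03, ∠ = arctan(264/4) ≈ 89.13°
pole (s+80): 80 + j264 → |·| = √(80²+264²) = √76096 ≈ 275.86, ∠ = arctan(264/80) ≈ 73.14°
|G| = 5 · 69709 / 72835 ≈ 4.7854
Gain = 20 log₁₀(4.7854) ≈ 13.60 dB
∠G = 178.91° − 162.27° = 16.64°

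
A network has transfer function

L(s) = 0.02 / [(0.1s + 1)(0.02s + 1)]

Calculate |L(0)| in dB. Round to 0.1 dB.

L(0) = 0.02 · 1 / 1 = 0.02
20 log₁₀(0.02) ≈ -33.98 dB

-34.0 dB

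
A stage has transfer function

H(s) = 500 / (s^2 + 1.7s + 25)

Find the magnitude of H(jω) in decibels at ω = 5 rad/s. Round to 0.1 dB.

35.4 dB

At s = jω = j5:
quadratic: (j5)² + 1.7·j5 + 25 = 0 + j8.5 → |·| ≈ 8.5, ∠ ≈ 90.00°
|H| = 500 / 8.5 ≈ 58.824
Gain = 20 log₁₀(58.824) ≈ 35.39 dB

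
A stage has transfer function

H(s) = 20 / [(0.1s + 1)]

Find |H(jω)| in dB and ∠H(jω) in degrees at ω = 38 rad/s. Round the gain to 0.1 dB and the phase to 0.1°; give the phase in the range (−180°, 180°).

At ω = 38 rad/s:
pole (1 + j38·0.1) = 1 + j3.8 → |·| ≈ 3.9294, ∠ ≈ 75.26°
|H| = 20 · 1 / (3.9294) ≈ 5.0898
Gain = 20 log₁₀(5.0898) ≈ 14.13 dB
∠H = (0°) − (75.26°) = -75.26°

14.1 dB, -75.3°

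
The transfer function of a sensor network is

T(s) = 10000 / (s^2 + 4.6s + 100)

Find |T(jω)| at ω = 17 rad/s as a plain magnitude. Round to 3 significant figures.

48.9

At s = jω = j17:
quadratic: (j17)² + 4.6·j17 + 100 = -189 + j78.2 → |·| ≈ 204.54, ∠ ≈ 157.52°
|T| = 10000 / 204.54 ≈ 48.89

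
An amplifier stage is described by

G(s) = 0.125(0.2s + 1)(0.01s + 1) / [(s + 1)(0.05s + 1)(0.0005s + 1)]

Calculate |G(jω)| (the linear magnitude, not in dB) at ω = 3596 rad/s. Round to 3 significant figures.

At ω = 3596 rad/s:
zero (1 + j3596·0.2) = 1 + j719.2 → |·| ≈ 719.2, ∠ ≈ 89.92°
zero (1 + j3596·0.01) = 1 + j35.96 → |·| ≈ 35.974, ∠ ≈ 88.41°
pole (1 + j3596·1) = 1 + j3596 → |·| ≈ 3596, ∠ ≈ 89.98°
pole (1 + j3596·0.05) = 1 + j179.8 → |·| ≈ 179.8, ∠ ≈ 89.68°
pole (1 + j3596·0.0005) = 1 + j1.798 → |·| ≈ 2.0574, ∠ ≈ 60.92°
|G| = 0.125 · 719.2 · 35.974 / (3596 · 179.8 · 2.0574) ≈ 0.0024312

0.00243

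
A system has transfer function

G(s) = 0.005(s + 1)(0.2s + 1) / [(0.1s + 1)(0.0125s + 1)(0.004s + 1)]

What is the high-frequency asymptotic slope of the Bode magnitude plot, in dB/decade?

-20 dB/decade

Each pole contributes −20 dB/decade at high frequency; each zero contributes +20 dB/decade.
Net: 2 zero(s) − 3 pole(s) → -20 dB/decade.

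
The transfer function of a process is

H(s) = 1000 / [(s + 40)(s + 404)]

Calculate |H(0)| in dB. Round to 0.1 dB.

-24.2 dB

H(0) = 1000 / (40·404) ≈ 0.061881
20 log₁₀(0.061881) ≈ -24.17 dB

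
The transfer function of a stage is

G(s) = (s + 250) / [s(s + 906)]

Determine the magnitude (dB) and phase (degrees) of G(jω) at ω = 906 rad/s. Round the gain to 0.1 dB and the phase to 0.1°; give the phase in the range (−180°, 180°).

At s = jω = j906:
zero (s+250): 250 + j906 → |·| = √(250²+906²) = √883336 ≈ 939.86, ∠ = arctan(906/250) ≈ 74.57°
pole (s+906): 906 + j906 → |·| = √(906²+906²) = √1641672 ≈ 1281.3, ∠ = arctan(906/906) ≈ 45.00°
pole at origin: |s| = 906, ∠ = 90.00° (in denominator)
|G| = 1 · 939.86 / 1.1609e+06 ≈ 0.0008096
Gain = 20 log₁₀(0.0008096) ≈ -61.83 dB
∠G = 74.57° − 135.00° = -60.43°

-61.8 dB, -60.4°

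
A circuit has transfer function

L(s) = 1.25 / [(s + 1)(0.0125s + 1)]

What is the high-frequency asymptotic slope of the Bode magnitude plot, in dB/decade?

-40 dB/decade

Each pole contributes −20 dB/decade at high frequency; each zero contributes +20 dB/decade.
Net: 0 zero(s) − 2 pole(s) → -40 dB/decade.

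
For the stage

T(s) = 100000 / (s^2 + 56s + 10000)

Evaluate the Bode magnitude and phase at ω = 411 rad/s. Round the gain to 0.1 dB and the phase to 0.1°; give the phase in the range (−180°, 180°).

-4.1 dB, -171.8°

At s = jω = j411:
quadratic: (j411)² + 56·j411 + 10000 = -158921 + j23016 → |·| ≈ 1.6058e+05, ∠ ≈ 171.76°
|T| = 100000 / 1.6058e+05 ≈ 0.62274
Gain = 20 log₁₀(0.62274) ≈ -4.11 dB
∠T = 0.00° − 171.76° = -171.76°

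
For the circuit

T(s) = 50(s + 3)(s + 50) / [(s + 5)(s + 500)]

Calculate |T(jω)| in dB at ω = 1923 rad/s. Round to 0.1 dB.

33.7 dB

At s = jω = j1923:
zero (s+3): 3 + j1923 → |·| = √(3²+1923²) = √3697938 ≈ 1923, ∠ = arctan(1923/3) ≈ 89.91°
zero (s+50): 50 + j1923 → |·| = √(50²+1923²) = √3700429 ≈ 1923.6, ∠ = arctan(1923/50) ≈ 88.51°
pole (s+5): 5 + j1923 → |·| = √(5²+1923²) = √3697954 ≈ 1923, ∠ = arctan(1923/5) ≈ 89.85°
pole (s+500): 500 + j1923 → |·| = √(500²+1923²) = √3947929 ≈ 1986.9, ∠ = arctan(1923/500) ≈ 75.43°
|T| = 50 · 3.6991e+06 / 3.8208e+06 ≈ 48.407
Gain = 20 log₁₀(48.407) ≈ 33.70 dB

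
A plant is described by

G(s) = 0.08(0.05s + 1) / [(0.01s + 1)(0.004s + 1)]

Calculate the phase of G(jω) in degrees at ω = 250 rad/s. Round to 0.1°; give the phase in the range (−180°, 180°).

At ω = 250 rad/s:
zero (1 + j250·0.05) = 1 + j12.5 → |·| ≈ 12.54, ∠ ≈ 85.43°
pole (1 + j250·0.01) = 1 + j2.5 → |·| ≈ 2.6926, ∠ ≈ 68.20°
pole (1 + j250·0.004) = 1 + j1 → |·| ≈ 1.4142, ∠ ≈ 45.00°
∠G = (85.43°) − (68.20° + 45.00°) = -27.77°

-27.8°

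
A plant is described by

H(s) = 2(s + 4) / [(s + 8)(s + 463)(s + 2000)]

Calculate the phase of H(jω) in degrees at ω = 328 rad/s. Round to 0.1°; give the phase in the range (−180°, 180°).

-43.9°

At s = jω = j328:
zero (s+4): 4 + j328 → |·| = √(4²+328²) = √107600 ≈ 328.02, ∠ = arctan(328/4) ≈ 89.30°
pole (s+8): 8 + j328 → |·| = √(8²+328²) = √107648 ≈ 328.1, ∠ = arctan(328/8) ≈ 88.60°
pole (s+463): 463 + j328 → |·| = √(463²+328²) = √321953 ≈ 567.41, ∠ = arctan(328/463) ≈ 35.31°
pole (s+2000): 2000 + j328 → |·| = √(2000²+328²) = √4107584 ≈ 2026.7, ∠ = arctan(328/2000) ≈ 9.31°
∠H = 89.30° − 133.22° = -43.92°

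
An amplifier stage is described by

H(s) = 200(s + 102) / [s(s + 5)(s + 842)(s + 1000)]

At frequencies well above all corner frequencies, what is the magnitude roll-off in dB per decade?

Each pole contributes −20 dB/decade at high frequency; each zero contributes +20 dB/decade.
Net: 1 zero(s) − 4 pole(s) → -60 dB/decade.

-60 dB/decade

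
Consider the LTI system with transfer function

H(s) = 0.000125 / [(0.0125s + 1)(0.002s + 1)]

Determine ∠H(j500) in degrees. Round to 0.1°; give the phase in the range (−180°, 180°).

-125.9°

At ω = 500 rad/s:
pole (1 + j500·0.0125) = 1 + j6.25 → |·| ≈ 6.3295, ∠ ≈ 80.91°
pole (1 + j500·0.002) = 1 + j1 → |·| ≈ 1.4142, ∠ ≈ 45.00°
∠H = (0°) − (80.91° + 45.00°) = -125.91°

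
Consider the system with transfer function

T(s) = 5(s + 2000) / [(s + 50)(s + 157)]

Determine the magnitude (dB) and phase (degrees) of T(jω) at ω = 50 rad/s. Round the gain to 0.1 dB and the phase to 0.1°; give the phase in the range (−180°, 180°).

At s = jω = j50:
zero (s+2000): 2000 + j50 → |·| = √(2000²+50²) = √4002500 ≈ 2000.6, ∠ = arctan(50/2000) ≈ 1.43°
pole (s+50): 50 + j50 → |·| = √(50²+50²) = √5000 ≈ 70.711, ∠ = arctan(50/50) ≈ 45.00°
pole (s+157): 157 + j50 → |·| = √(157²+50²) = √27149 ≈ 164.77, ∠ = arctan(50/157) ≈ 17.67°
|T| = 5 · 2000.6 / 11651 ≈ 0.85855
Gain = 20 log₁₀(0.85855) ≈ -1.32 dB
∠T = 1.43° − 62.67° = -61.24°

-1.3 dB, -61.2°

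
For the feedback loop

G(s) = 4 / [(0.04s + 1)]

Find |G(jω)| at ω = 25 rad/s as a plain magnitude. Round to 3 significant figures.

2.83

At ω = 25 rad/s:
pole (1 + j25·0.04) = 1 + j1 → |·| ≈ 1.4142, ∠ ≈ 45.00°
|G| = 4 · 1 / (1.4142) ≈ 2.8285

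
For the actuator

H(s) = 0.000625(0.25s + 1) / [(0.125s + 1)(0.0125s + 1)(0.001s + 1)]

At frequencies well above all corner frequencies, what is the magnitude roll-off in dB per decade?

-40 dB/decade

Each pole contributes −20 dB/decade at high frequency; each zero contributes +20 dB/decade.
Net: 1 zero(s) − 3 pole(s) → -40 dB/decade.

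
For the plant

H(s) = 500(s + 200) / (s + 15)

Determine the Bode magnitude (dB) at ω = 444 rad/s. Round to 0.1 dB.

54.8 dB

At s = jω = j444:
zero (s+200): 200 + j444 → |·| = √(200²+444²) = √237136 ≈ 486.97, ∠ = arctan(444/200) ≈ 65.75°
pole (s+15): 15 + j444 → |·| = √(15²+444²) = √197361 ≈ 444.25, ∠ = arctan(444/15) ≈ 88.07°
|H| = 500 · 486.97 / 444.25 ≈ 548.08
Gain = 20 log₁₀(548.08) ≈ 54.78 dB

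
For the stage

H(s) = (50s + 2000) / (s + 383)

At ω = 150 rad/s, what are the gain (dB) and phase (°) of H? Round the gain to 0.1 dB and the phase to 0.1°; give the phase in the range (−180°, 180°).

Substitute s = j150:
Numerator: 50(j150) + 2000 = 2000 + j7500
Denominator: (j150) + 383 = 383 + j150
|N| = √(2000² + 7500²) ≈ 7762.1, ∠N ≈ 75.07°
|D| = √(383² + 150²) ≈ 411.33, ∠D ≈ 21.39°
|H| = 7762.1 / 411.33 ≈ 18.871
Gain = 20 log₁₀(18.871) ≈ 25.52 dB
∠H = 75.07° − 21.39° = 53.68°

25.5 dB, 53.7°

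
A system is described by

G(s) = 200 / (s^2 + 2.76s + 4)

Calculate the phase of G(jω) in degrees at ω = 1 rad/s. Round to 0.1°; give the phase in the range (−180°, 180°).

-42.6°

At s = jω = j1:
quadratic: (j1)² + 2.76·j1 + 4 = 3 + j2.76 → |·| ≈ 4.0765, ∠ ≈ 42.61°
∠G = 0.00° − 42.61° = -42.61°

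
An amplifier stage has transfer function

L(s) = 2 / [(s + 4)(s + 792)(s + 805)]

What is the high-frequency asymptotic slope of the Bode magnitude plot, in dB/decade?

-60 dB/decade

Each pole contributes −20 dB/decade at high frequency; each zero contributes +20 dB/decade.
Net: 0 zero(s) − 3 pole(s) → -60 dB/decade.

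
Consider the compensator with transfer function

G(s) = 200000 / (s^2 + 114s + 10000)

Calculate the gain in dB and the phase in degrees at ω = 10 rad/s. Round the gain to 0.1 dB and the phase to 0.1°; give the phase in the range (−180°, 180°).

At s = jω = j10:
quadratic: (j10)² + 114·j10 + 10000 = 9900 + j1140 → |·| ≈ 9965.4, ∠ ≈ 6.57°
|G| = 200000 / 9965.4 ≈ 20.069
Gain = 20 log₁₀(20.069) ≈ 26.05 dB
∠G = 0.00° − 6.57° = -6.57°

26.1 dB, -6.6°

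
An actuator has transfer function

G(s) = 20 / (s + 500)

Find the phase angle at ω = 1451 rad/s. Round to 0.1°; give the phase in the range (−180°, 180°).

At s = jω = j1451:
pole (s+500): 500 + j1451 → |·| = √(500²+1451²) = √2355401 ≈ 1534.7, ∠ = arctan(1451/500) ≈ 70.99°
∠G = 0.00° − 70.99° = -70.99°

-71.0°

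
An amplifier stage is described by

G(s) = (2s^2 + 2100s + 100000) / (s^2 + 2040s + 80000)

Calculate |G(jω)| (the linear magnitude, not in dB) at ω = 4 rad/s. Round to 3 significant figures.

Substitute s = j4:
Numerator: 2(j4)^2 + 2100(j4) + 100000 = 99968 + j8400
Denominator: (j4)^2 + 2040(j4) + 80000 = 79984 + j8160
|N| = √(99968² + 8400²) ≈ 1.0032e+05, ∠N ≈ 4.80°
|D| = √(79984² + 8160²) ≈ 80399, ∠D ≈ 5.83°
|G| = 1.0032e+05 / 80399 ≈ 1.2478

1.25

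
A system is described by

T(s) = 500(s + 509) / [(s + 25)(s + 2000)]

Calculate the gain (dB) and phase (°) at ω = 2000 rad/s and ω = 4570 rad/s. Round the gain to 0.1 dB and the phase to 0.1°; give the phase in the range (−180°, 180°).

ω = 2000: -14.8 dB, -58.6°; ω = 4570: -19.9 dB, -72.4°

At s = jω = j2000:
zero (s+509): 509 + j2000 → |·| = √(509²+2000²) = √4259081 ≈ 2063.8, ∠ = arctan(2000/509) ≈ 75.72°
pole (s+25): 25 + j2000 → |·| = √(25²+2000²) = √4000625 ≈ 2000.2, ∠ = arctan(2000/25) ≈ 89.28°
pole (s+2000): 2000 + j2000 → |·| = √(2000²+2000²) = √8000000 ≈ 2828.4, ∠ = arctan(2000/2000) ≈ 45.00°
|T| = 500 · 2063.8 / 5.6574e+06 ≈ 0.1824
Gain = 20 log₁₀(0.1824) ≈ -14.78 dB
∠T = 75.72° − 134.28° = -58.56°

At s = jω = j4570:
zero (s+509): 509 + j4570 → |·| = √(509²+4570²) = √21143981 ≈ 4598.3, ∠ = arctan(4570/509) ≈ 83.64°
pole (s+25): 25 + j4570 → |·| = √(25²+4570²) = √20885525 ≈ 4570.1, ∠ = arctan(4570/25) ≈ 89.69°
pole (s+2000): 2000 + j4570 → |·| = √(2000²+4570²) = √24884900 ≈ 4988.5, ∠ = arctan(4570/2000) ≈ 66.36°
|T| = 500 · 4598.3 / 2.2798e+07 ≈ 0.10085
Gain = 20 log₁₀(0.10085) ≈ -19.93 dB
∠T = 83.64° − 156.05° = -72.41°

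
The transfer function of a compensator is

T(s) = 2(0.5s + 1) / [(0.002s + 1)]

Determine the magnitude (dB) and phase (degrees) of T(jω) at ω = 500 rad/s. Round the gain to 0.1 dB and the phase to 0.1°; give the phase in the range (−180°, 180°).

51.0 dB, 44.8°

At ω = 500 rad/s:
zero (1 + j500·0.5) = 1 + j250 → |·| ≈ 250, ∠ ≈ 89.77°
pole (1 + j500·0.002) = 1 + j1 → |·| ≈ 1.4142, ∠ ≈ 45.00°
|T| = 2 · 250 / (1.4142) ≈ 353.56
Gain = 20 log₁₀(353.56) ≈ 50.97 dB
∠T = (89.77°) − (45.00°) = 44.77°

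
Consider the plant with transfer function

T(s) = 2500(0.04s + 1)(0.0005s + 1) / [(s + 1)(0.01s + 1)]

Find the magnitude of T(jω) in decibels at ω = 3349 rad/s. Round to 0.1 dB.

15.3 dB

At ω = 3349 rad/s:
zero (1 + j3349·0.04) = 1 + j133.96 → |·| ≈ 133.96, ∠ ≈ 89.57°
zero (1 + j3349·0.0005) = 1 + j1.6745 → |·| ≈ 1.9504, ∠ ≈ 59.15°
pole (1 + j3349·1) = 1 + j3349 → |·| ≈ 3349, ∠ ≈ 89.98°
pole (1 + j3349·0.01) = 1 + j33.49 → |·| ≈ 33.505, ∠ ≈ 88.29°
|T| = 2500 · 133.96 · 1.9504 / (3349 · 33.505) ≈ 5.8212
Gain = 20 log₁₀(5.8212) ≈ 15.30 dB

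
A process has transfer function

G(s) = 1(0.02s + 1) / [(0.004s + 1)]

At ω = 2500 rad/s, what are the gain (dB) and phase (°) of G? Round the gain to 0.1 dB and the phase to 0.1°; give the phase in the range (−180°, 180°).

13.9 dB, 4.6°

At ω = 2500 rad/s:
zero (1 + j2500·0.02) = 1 + j50 → |·| ≈ 50.01, ∠ ≈ 88.85°
pole (1 + j2500·0.004) = 1 + j10 → |·| ≈ 10.05, ∠ ≈ 84.29°
|G| = 1 · 50.01 / (10.05) ≈ 4.9761
Gain = 20 log₁₀(4.9761) ≈ 13.94 dB
∠G = (88.85°) − (84.29°) = 4.56°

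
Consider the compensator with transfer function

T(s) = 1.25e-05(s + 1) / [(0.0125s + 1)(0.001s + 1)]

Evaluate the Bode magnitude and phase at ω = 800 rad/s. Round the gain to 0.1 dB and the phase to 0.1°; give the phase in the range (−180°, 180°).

-62.2 dB, -33.0°

At ω = 800 rad/s:
zero (1 + j800·1) = 1 + j800 → |·| ≈ 800, ∠ ≈ 89.93°
pole (1 + j800·0.0125) = 1 + j10 → |·| ≈ 10.05, ∠ ≈ 84.29°
pole (1 + j800·0.001) = 1 + j0.8 → |·| ≈ 1.2806, ∠ ≈ 38.66°
|T| = 1.25e-05 · 800 / (10.05 · 1.2806) ≈ 0.000777
Gain = 20 log₁₀(0.000777) ≈ -62.19 dB
∠T = (89.93°) − (84.29° + 38.66°) = -33.02°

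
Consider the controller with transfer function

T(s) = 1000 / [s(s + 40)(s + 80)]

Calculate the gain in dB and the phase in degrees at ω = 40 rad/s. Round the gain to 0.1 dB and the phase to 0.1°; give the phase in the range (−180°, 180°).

-46.1 dB, -161.6°

At s = jω = j40:
pole (s+40): 40 + j40 → |·| = √(40²+40²) = √3200 ≈ 56.569, ∠ = arctan(40/40) ≈ 45.00°
pole (s+80): 80 + j40 → |·| = √(80²+40²) = √8000 ≈ 89.443, ∠ = arctan(40/80) ≈ 26.57°
pole at origin: |s| = 40, ∠ = 90.00° (in denominator)
|T| = 1000 / 2.0239e+05 ≈ 0.004941
Gain = 20 log₁₀(0.004941) ≈ -46.12 dB
∠T = 0.00° − 161.57° = -161.57°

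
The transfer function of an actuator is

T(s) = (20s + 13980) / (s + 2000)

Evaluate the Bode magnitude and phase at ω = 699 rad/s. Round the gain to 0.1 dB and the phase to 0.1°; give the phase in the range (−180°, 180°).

Substitute s = j699:
Numerator: 20(j699) + 13980 = 13980 + j13980
Denominator: (j699) + 2000 = 2000 + j699
|N| = √(13980² + 13980²) ≈ 19771, ∠N ≈ 45.00°
|D| = √(2000² + 699²) ≈ 2118.6, ∠D ≈ 19.26°
|T| = 19771 / 2118.6 ≈ 9.3321
Gain = 20 log₁₀(9.3321) ≈ 19.40 dB
∠T = 45.00° − 19.26° = 25.74°

19.4 dB, 25.7°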